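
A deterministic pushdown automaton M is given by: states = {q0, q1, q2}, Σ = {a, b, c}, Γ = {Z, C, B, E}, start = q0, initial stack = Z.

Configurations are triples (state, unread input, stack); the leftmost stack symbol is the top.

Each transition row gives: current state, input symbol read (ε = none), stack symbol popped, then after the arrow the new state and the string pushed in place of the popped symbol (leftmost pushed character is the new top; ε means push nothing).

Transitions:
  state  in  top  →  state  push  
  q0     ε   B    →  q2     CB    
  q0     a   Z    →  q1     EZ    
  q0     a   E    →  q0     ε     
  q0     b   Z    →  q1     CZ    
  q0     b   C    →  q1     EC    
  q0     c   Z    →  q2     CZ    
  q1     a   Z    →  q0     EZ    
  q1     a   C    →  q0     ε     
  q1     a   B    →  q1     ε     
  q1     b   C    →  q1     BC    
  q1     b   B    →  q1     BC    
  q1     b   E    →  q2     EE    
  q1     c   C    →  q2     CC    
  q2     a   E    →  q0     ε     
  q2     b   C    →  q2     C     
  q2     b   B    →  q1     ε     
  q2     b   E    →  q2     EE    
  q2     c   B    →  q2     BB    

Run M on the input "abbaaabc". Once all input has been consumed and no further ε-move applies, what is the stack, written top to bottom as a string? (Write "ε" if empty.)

(q0, abbaaabc, Z) ⊢ (q1, bbaaabc, EZ) ⊢ (q2, baaabc, EEZ) ⊢ (q2, aaabc, EEEZ) ⊢ (q0, aabc, EEZ) ⊢ (q0, abc, EZ) ⊢ (q0, bc, Z) ⊢ (q1, c, CZ) ⊢ (q2, ε, CCZ)
All input consumed in state q2 with stack CCZ.

CCZ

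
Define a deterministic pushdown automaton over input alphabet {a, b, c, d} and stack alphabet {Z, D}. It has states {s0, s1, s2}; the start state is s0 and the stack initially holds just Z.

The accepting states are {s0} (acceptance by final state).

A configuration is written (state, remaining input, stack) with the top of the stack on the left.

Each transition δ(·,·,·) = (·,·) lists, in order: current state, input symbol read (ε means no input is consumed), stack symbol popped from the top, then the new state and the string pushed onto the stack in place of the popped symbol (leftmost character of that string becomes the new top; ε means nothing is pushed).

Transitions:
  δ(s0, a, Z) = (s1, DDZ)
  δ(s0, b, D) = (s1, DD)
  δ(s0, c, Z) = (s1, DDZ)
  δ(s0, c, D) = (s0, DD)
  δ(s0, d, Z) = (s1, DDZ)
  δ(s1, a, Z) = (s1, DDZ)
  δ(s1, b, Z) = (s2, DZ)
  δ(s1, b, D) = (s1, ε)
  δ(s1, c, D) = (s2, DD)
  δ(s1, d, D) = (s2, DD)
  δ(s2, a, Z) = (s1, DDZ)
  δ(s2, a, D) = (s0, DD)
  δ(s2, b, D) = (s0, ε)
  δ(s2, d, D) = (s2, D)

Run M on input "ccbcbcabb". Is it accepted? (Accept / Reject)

Reject

(s0, ccbcbcabb, Z) ⊢ (s1, cbcbcabb, DDZ) ⊢ (s2, bcbcabb, DDDZ) ⊢ (s0, cbcabb, DDZ) ⊢ (s0, bcabb, DDDZ) ⊢ (s1, cabb, DDDDZ) ⊢ (s2, abb, DDDDDZ) ⊢ (s0, bb, DDDDDDZ) ⊢ (s1, b, DDDDDDDZ) ⊢ (s1, ε, DDDDDDZ)
All input consumed; state s1 ∉ F and no further ε-move applies.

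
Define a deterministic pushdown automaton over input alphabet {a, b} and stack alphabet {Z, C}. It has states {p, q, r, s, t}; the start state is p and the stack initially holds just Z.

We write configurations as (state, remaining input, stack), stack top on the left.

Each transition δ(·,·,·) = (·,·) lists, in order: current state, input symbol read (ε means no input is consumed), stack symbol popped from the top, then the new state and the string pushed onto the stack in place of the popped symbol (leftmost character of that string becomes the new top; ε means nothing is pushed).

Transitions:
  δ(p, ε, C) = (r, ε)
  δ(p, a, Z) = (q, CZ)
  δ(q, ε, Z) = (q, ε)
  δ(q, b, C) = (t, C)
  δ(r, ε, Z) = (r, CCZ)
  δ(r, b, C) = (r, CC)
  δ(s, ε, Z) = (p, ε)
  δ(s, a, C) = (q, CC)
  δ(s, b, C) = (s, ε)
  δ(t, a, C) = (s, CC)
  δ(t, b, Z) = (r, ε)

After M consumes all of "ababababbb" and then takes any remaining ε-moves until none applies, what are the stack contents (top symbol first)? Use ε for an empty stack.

(p, ababababbb, Z)
  read a, top Z: go to q, push CZ → (q, babababbb, CZ)
  read b, top C: go to t, push C → (t, abababbb, CZ)
  read a, top C: go to s, push CC → (s, bababbb, CCZ)
  read b, top C: go to s, push ε → (s, ababbb, CZ)
  read a, top C: go to q, push CC → (q, babbb, CCZ)
  read b, top C: go to t, push C → (t, abbb, CCZ)
  read a, top C: go to s, push CC → (s, bbb, CCCZ)
  read b, top C: go to s, push ε → (s, bb, CCZ)
  read b, top C: go to s, push ε → (s, b, CZ)
  read b, top C: go to s, push ε → (s, ε, Z)
  ε-move, top Z: go to p, push ε → (p, ε, ε)
All input consumed in state p with stack ε.

ε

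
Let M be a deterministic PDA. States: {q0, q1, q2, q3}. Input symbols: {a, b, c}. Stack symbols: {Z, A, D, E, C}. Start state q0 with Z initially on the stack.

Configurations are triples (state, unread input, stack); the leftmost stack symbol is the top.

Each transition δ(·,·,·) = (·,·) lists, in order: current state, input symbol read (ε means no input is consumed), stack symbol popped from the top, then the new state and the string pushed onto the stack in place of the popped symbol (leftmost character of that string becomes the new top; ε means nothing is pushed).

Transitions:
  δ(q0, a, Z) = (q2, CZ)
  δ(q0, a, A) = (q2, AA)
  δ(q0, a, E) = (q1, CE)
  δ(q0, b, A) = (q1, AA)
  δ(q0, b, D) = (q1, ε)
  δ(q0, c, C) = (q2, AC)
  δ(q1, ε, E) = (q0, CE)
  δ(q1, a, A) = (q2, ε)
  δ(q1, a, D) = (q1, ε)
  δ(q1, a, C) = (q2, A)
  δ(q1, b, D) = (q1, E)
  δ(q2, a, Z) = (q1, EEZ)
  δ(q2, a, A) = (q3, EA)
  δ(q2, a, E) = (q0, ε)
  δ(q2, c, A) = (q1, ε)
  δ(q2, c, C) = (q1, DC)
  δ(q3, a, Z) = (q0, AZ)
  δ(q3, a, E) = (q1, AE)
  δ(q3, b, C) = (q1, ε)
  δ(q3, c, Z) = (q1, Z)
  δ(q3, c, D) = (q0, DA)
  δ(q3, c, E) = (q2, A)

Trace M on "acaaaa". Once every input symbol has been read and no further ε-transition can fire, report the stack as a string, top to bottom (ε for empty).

AEAZ

(q0, acaaaa, Z) ⊢ (q2, caaaa, CZ) ⊢ (q1, aaaa, DCZ) ⊢ (q1, aaa, CZ) ⊢ (q2, aa, AZ) ⊢ (q3, a, EAZ) ⊢ (q1, ε, AEAZ)
All input consumed in state q1 with stack AEAZ.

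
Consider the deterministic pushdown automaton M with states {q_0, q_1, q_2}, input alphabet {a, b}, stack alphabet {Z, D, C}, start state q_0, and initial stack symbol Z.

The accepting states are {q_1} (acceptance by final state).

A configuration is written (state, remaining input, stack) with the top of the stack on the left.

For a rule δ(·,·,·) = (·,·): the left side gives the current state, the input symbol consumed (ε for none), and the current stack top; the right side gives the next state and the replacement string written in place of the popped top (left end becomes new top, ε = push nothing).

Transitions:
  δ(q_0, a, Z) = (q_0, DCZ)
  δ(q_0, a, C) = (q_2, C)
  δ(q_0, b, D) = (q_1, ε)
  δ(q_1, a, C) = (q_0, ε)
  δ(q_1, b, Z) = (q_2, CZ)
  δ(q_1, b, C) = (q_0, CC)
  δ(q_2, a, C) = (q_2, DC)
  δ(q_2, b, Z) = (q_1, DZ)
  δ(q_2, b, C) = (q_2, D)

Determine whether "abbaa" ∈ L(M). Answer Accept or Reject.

(q_0, abbaa, Z) ⊢ (q_0, bbaa, DCZ) ⊢ (q_1, baa, CZ) ⊢ (q_0, aa, CCZ) ⊢ (q_2, a, CCZ) ⊢ (q_2, ε, DCCZ)
All input consumed; state q_2 ∉ F and no further ε-move applies.

Reject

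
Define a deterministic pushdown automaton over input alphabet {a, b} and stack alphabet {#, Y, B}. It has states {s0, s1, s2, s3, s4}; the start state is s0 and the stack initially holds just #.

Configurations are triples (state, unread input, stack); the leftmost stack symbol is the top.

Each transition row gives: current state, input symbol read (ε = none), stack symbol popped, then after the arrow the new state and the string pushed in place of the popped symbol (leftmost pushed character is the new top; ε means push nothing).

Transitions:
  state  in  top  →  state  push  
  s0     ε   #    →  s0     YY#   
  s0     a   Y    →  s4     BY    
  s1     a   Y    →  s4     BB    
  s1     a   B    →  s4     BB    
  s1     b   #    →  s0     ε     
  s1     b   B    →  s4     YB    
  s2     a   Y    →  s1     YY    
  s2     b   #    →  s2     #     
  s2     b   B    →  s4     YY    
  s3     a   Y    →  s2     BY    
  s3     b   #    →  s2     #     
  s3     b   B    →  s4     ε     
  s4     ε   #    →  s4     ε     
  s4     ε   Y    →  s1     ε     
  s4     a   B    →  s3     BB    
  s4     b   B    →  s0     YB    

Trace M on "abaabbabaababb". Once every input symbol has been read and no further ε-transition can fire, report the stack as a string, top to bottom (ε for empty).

(s0, abaabbabaababb, #)
  ε-move, top #: go to s0, push YY# → (s0, abaabbabaababb, YY#)
  read a, top Y: go to s4, push BY → (s4, baabbabaababb, BYY#)
  read b, top B: go to s0, push YB → (s0, aabbabaababb, YBYY#)
  read a, top Y: go to s4, push BY → (s4, abbabaababb, BYBYY#)
  read a, top B: go to s3, push BB → (s3, bbabaababb, BBYBYY#)
  read b, top B: go to s4, push ε → (s4, babaababb, BYBYY#)
  read b, top B: go to s0, push YB → (s0, abaababb, YBYBYY#)
  read a, top Y: go to s4, push BY → (s4, baababb, BYBYBYY#)
  read b, top B: go to s0, push YB → (s0, aababb, YBYBYBYY#)
  read a, top Y: go to s4, push BY → (s4, ababb, BYBYBYBYY#)
  read a, top B: go to s3, push BB → (s3, babb, BBYBYBYBYY#)
  read b, top B: go to s4, push ε → (s4, abb, BYBYBYBYY#)
  read a, top B: go to s3, push BB → (s3, bb, BBYBYBYBYY#)
  read b, top B: go to s4, push ε → (s4, b, BYBYBYBYY#)
  read b, top B: go to s0, push YB → (s0, ε, YBYBYBYBYY#)
All input consumed in state s0 with stack YBYBYBYBYY#.

YBYBYBYBYY#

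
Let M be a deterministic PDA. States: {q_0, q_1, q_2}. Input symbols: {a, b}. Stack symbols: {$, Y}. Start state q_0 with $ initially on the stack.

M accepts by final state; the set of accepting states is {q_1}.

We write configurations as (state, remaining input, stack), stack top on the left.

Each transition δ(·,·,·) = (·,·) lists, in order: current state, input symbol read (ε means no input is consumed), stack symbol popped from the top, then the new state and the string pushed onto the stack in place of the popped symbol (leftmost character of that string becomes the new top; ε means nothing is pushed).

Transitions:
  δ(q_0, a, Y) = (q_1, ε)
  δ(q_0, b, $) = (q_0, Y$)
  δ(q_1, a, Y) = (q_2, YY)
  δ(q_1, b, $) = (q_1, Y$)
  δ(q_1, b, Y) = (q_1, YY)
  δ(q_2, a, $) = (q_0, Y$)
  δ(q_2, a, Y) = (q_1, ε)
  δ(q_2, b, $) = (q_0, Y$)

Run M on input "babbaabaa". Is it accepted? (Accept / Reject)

Accept

(q_0, babbaabaa, $) ⊢ (q_0, abbaabaa, Y$) ⊢ (q_1, bbaabaa, $) ⊢ (q_1, baabaa, Y$) ⊢ (q_1, aabaa, YY$) ⊢ (q_2, abaa, YYY$) ⊢ (q_1, baa, YY$) ⊢ (q_1, aa, YYY$) ⊢ (q_2, a, YYYY$) ⊢ (q_1, ε, YYY$)
All input consumed; state q_1 ∈ F.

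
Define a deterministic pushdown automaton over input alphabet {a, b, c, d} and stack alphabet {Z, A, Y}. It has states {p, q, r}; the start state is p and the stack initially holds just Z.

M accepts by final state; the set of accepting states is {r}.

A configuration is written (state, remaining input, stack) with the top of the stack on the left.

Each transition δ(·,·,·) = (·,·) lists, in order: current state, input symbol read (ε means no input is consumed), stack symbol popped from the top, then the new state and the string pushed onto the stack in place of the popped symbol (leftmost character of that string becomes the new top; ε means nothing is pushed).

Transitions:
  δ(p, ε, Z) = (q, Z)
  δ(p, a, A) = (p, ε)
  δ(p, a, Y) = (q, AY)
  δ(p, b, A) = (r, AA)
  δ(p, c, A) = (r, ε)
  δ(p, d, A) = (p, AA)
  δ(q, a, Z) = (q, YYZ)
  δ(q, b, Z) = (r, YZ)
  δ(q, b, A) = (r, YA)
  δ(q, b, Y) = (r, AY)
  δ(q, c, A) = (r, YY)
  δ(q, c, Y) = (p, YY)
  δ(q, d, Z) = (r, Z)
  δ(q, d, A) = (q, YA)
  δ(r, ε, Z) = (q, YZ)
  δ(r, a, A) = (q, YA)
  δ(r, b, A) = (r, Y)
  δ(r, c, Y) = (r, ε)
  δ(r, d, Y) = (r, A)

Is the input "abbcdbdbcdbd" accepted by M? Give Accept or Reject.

(p, abbcdbdbcdbd, Z)
  ε-move, top Z: go to q, push Z → (q, abbcdbdbcdbd, Z)
  read a, top Z: go to q, push YYZ → (q, bbcdbdbcdbd, YYZ)
  read b, top Y: go to r, push AY → (r, bcdbdbcdbd, AYYZ)
  read b, top A: go to r, push Y → (r, cdbdbcdbd, YYYZ)
  read c, top Y: go to r, push ε → (r, dbdbcdbd, YYZ)
  read d, top Y: go to r, push A → (r, bdbcdbd, AYZ)
  read b, top A: go to r, push Y → (r, dbcdbd, YYZ)
  read d, top Y: go to r, push A → (r, bcdbd, AYZ)
  read b, top A: go to r, push Y → (r, cdbd, YYZ)
  read c, top Y: go to r, push ε → (r, dbd, YZ)
  read d, top Y: go to r, push A → (r, bd, AZ)
  read b, top A: go to r, push Y → (r, d, YZ)
  read d, top Y: go to r, push A → (r, ε, AZ)
All input consumed; state r ∈ F.

Accept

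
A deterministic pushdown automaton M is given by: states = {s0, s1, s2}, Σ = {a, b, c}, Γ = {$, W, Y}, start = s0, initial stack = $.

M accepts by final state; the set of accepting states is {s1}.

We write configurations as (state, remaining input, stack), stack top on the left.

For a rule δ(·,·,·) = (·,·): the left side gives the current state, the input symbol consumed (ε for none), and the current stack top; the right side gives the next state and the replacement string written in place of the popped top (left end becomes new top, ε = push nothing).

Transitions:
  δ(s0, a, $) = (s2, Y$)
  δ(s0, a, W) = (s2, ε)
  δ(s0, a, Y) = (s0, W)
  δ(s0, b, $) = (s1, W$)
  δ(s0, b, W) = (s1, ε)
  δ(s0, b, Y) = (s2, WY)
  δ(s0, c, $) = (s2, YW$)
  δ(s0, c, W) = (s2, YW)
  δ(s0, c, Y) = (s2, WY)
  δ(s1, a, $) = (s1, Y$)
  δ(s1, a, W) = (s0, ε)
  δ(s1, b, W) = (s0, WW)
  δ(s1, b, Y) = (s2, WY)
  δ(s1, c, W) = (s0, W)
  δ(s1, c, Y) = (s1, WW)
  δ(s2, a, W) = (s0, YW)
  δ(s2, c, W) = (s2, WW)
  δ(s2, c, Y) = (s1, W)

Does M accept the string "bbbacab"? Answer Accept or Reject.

Reject

(s0, bbbacab, $)
  read b, top $: go to s1, push W$ → (s1, bbacab, W$)
  read b, top W: go to s0, push WW → (s0, bacab, WW$)
  read b, top W: go to s1, push ε → (s1, acab, W$)
  read a, top W: go to s0, push ε → (s0, cab, $)
  read c, top $: go to s2, push YW$ → (s2, ab, YW$)
No transition applies at (s2, ab, YW$); input not fully consumed.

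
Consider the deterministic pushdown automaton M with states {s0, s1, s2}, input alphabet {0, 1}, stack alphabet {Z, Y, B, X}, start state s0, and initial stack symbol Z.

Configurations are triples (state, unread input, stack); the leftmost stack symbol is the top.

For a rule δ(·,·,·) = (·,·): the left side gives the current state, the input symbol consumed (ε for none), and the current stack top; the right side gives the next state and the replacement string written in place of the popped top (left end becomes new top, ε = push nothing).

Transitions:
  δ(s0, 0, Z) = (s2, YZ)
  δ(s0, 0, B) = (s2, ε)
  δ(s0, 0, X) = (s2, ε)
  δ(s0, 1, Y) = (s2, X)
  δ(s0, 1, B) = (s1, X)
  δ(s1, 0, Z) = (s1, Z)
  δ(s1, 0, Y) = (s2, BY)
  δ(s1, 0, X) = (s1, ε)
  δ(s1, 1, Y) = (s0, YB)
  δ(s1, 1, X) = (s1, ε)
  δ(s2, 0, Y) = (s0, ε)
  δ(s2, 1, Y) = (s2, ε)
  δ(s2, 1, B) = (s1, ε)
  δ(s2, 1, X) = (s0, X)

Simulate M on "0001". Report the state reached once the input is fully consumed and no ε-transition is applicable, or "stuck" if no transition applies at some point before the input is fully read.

s2

(s0, 0001, Z)
  read 0, top Z: go to s2, push YZ → (s2, 001, YZ)
  read 0, top Y: go to s0, push ε → (s0, 01, Z)
  read 0, top Z: go to s2, push YZ → (s2, 1, YZ)
  read 1, top Y: go to s2, push ε → (s2, ε, Z)
All input consumed; M is in state s2.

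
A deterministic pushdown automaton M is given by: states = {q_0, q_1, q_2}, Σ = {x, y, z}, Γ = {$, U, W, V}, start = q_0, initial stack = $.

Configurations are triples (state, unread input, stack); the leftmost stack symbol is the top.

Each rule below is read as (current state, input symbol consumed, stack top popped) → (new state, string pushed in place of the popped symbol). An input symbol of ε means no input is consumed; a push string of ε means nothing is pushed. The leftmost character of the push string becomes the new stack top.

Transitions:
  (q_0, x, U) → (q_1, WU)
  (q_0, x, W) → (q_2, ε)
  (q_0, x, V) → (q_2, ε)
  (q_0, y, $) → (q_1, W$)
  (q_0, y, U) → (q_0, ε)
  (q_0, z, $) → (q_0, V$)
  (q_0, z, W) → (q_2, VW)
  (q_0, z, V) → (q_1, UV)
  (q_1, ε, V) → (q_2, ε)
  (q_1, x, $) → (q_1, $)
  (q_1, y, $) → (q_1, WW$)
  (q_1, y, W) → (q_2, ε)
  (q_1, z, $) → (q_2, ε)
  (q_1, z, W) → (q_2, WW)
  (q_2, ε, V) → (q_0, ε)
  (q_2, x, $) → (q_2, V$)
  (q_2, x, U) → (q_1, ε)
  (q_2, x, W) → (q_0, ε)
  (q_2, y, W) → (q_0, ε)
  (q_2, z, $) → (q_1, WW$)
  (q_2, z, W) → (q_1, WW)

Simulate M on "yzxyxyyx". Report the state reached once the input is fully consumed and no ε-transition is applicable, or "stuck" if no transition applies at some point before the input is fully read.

(q_0, yzxyxyyx, $)
  read y, top $: go to q_1, push W$ → (q_1, zxyxyyx, W$)
  read z, top W: go to q_2, push WW → (q_2, xyxyyx, WW$)
  read x, top W: go to q_0, push ε → (q_0, yxyyx, W$)
No transition for (q_0, y, top W); M blocks with input yxyyx remaining.

stuck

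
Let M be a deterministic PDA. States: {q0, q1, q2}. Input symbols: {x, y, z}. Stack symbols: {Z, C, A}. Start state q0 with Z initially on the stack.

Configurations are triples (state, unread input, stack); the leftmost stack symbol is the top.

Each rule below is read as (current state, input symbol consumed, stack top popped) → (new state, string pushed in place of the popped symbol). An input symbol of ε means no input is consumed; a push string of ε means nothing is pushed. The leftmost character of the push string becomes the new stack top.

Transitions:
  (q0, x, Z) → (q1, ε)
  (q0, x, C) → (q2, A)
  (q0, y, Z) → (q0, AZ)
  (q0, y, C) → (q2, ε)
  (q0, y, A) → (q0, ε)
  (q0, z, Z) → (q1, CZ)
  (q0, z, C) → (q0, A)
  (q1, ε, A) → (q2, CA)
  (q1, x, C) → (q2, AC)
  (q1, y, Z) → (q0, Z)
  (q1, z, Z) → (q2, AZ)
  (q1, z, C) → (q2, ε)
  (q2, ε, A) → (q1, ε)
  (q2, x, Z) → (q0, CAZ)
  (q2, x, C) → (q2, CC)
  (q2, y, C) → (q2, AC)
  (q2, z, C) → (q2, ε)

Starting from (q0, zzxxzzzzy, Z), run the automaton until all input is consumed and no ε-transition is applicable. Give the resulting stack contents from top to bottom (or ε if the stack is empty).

(q0, zzxxzzzzy, Z)
  read z, top Z: go to q1, push CZ → (q1, zxxzzzzy, CZ)
  read z, top C: go to q2, push ε → (q2, xxzzzzy, Z)
  read x, top Z: go to q0, push CAZ → (q0, xzzzzy, CAZ)
  read x, top C: go to q2, push A → (q2, zzzzy, AAZ)
  ε-move, top A: go to q1, push ε → (q1, zzzzy, AZ)
  ε-move, top A: go to q2, push CA → (q2, zzzzy, CAZ)
  read z, top C: go to q2, push ε → (q2, zzzy, AZ)
  ε-move, top A: go to q1, push ε → (q1, zzzy, Z)
  read z, top Z: go to q2, push AZ → (q2, zzy, AZ)
  ε-move, top A: go to q1, push ε → (q1, zzy, Z)
  read z, top Z: go to q2, push AZ → (q2, zy, AZ)
  ε-move, top A: go to q1, push ε → (q1, zy, Z)
  read z, top Z: go to q2, push AZ → (q2, y, AZ)
  ε-move, top A: go to q1, push ε → (q1, y, Z)
  read y, top Z: go to q0, push Z → (q0, ε, Z)
All input consumed in state q0 with stack Z.

Z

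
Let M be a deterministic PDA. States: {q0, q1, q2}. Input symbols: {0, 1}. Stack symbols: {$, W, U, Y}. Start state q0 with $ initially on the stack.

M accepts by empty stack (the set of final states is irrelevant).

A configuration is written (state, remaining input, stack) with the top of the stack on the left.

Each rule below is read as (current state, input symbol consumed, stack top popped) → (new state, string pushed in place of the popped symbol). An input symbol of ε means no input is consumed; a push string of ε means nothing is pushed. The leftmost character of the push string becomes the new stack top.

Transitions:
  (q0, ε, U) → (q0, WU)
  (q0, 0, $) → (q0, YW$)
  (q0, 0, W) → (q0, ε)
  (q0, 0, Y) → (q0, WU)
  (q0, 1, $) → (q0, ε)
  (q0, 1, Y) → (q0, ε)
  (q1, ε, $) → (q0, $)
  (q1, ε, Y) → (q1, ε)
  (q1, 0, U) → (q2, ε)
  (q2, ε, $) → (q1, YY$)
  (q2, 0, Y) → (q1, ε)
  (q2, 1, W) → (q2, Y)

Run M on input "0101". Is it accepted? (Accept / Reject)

(q0, 0101, $)
  read 0, top $: go to q0, push YW$ → (q0, 101, YW$)
  read 1, top Y: go to q0, push ε → (q0, 01, W$)
  read 0, top W: go to q0, push ε → (q0, 1, $)
  read 1, top $: go to q0, push ε → (q0, ε, ε)
All input consumed and the stack is empty.

Accept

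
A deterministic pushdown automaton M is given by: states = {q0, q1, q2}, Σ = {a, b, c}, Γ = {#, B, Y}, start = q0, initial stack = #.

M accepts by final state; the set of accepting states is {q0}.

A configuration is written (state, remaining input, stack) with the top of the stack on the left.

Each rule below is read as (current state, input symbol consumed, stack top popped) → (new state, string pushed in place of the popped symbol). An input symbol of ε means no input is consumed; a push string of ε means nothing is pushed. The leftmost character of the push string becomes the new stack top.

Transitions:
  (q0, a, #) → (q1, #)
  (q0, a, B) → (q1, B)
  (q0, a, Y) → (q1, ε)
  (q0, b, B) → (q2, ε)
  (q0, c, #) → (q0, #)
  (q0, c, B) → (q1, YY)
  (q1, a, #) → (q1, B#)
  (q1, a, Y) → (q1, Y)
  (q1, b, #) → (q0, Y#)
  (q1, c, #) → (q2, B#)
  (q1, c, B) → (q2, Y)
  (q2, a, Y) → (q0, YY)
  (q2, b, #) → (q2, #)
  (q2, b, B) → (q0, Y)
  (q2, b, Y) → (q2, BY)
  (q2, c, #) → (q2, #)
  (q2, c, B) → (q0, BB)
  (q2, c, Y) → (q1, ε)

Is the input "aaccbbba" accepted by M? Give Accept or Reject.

Reject

(q0, aaccbbba, #)
  read a, top #: go to q1, push # → (q1, accbbba, #)
  read a, top #: go to q1, push B# → (q1, ccbbba, B#)
  read c, top B: go to q2, push Y → (q2, cbbba, Y#)
  read c, top Y: go to q1, push ε → (q1, bbba, #)
  read b, top #: go to q0, push Y# → (q0, bba, Y#)
No transition applies at (q0, bba, Y#); input not fully consumed.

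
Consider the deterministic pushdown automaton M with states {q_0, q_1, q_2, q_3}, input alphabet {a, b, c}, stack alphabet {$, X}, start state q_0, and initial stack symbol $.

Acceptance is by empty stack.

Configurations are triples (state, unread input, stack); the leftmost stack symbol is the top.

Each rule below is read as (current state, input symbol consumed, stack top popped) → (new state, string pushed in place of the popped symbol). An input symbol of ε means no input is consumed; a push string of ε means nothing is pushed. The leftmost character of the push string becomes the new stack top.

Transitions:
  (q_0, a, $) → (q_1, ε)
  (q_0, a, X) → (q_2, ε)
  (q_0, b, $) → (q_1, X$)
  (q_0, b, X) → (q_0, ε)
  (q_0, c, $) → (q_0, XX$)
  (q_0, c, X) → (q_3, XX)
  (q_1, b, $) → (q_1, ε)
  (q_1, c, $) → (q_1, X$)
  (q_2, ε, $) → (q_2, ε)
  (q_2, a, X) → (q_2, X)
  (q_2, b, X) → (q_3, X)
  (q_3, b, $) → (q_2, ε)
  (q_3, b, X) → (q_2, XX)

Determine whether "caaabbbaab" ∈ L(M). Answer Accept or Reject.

Reject

(q_0, caaabbbaab, $)
  read c, top $: go to q_0, push XX$ → (q_0, aaabbbaab, XX$)
  read a, top X: go to q_2, push ε → (q_2, aabbbaab, X$)
  read a, top X: go to q_2, push X → (q_2, abbbaab, X$)
  read a, top X: go to q_2, push X → (q_2, bbbaab, X$)
  read b, top X: go to q_3, push X → (q_3, bbaab, X$)
  read b, top X: go to q_2, push XX → (q_2, baab, XX$)
  read b, top X: go to q_3, push X → (q_3, aab, XX$)
No transition applies at (q_3, aab, XX$); input not fully consumed.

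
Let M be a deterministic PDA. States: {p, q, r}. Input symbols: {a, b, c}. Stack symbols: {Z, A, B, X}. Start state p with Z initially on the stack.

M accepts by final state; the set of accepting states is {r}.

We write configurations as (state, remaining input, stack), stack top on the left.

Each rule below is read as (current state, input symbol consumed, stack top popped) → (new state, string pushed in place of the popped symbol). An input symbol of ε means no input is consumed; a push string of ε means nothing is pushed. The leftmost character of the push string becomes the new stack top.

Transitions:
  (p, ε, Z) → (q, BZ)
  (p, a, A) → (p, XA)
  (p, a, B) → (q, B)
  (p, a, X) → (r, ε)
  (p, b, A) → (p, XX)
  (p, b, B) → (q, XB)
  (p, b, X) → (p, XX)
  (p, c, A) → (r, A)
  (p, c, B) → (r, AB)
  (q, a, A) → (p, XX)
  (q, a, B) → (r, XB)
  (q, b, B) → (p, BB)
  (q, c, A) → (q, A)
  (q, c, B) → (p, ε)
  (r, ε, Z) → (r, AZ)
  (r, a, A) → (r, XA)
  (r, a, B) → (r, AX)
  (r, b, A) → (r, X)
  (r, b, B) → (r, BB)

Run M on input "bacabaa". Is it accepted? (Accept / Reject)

(p, bacabaa, Z)
  ε-move, top Z: go to q, push BZ → (q, bacabaa, BZ)
  read b, top B: go to p, push BB → (p, acabaa, BBZ)
  read a, top B: go to q, push B → (q, cabaa, BBZ)
  read c, top B: go to p, push ε → (p, abaa, BZ)
  read a, top B: go to q, push B → (q, baa, BZ)
  read b, top B: go to p, push BB → (p, aa, BBZ)
  read a, top B: go to q, push B → (q, a, BBZ)
  read a, top B: go to r, push XB → (r, ε, XBBZ)
All input consumed; state r ∈ F.

Accept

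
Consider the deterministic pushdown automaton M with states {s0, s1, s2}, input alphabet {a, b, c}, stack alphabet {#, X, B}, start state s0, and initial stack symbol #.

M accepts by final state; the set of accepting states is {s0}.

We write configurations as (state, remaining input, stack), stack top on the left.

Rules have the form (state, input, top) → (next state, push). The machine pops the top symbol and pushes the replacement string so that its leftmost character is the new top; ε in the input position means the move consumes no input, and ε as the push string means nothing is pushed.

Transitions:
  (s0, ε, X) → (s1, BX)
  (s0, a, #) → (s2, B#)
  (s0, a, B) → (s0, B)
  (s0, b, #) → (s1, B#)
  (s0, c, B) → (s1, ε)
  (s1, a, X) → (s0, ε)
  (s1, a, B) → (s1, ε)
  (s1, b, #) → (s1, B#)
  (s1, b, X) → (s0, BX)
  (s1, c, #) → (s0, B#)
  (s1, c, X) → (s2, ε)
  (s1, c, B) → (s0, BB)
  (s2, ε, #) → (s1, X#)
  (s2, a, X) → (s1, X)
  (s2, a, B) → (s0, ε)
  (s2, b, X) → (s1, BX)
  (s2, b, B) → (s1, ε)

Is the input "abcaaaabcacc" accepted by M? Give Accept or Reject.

Reject

(s0, abcaaaabcacc, #)
  read a, top #: go to s2, push B# → (s2, bcaaaabcacc, B#)
  read b, top B: go to s1, push ε → (s1, caaaabcacc, #)
  read c, top #: go to s0, push B# → (s0, aaaabcacc, B#)
  read a, top B: go to s0, push B → (s0, aaabcacc, B#)
  read a, top B: go to s0, push B → (s0, aabcacc, B#)
  read a, top B: go to s0, push B → (s0, abcacc, B#)
  read a, top B: go to s0, push B → (s0, bcacc, B#)
No transition applies at (s0, bcacc, B#); input not fully consumed.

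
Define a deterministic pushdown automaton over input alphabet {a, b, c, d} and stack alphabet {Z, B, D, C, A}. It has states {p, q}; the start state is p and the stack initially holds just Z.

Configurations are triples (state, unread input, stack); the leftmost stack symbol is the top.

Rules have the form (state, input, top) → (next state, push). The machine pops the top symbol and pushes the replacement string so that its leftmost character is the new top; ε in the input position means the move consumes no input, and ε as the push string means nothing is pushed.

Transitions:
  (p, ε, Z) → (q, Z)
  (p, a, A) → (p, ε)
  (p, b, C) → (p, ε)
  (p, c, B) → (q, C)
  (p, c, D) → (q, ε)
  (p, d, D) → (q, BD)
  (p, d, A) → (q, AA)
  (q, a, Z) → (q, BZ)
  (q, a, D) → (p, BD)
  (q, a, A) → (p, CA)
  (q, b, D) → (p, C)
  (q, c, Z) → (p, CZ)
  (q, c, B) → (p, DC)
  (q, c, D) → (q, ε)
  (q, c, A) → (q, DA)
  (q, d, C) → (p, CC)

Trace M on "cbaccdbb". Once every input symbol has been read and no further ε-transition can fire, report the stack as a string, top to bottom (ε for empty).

Z

(p, cbaccdbb, Z)
  ε-move, top Z: go to q, push Z → (q, cbaccdbb, Z)
  read c, top Z: go to p, push CZ → (p, baccdbb, CZ)
  read b, top C: go to p, push ε → (p, accdbb, Z)
  ε-move, top Z: go to q, push Z → (q, accdbb, Z)
  read a, top Z: go to q, push BZ → (q, ccdbb, BZ)
  read c, top B: go to p, push DC → (p, cdbb, DCZ)
  read c, top D: go to q, push ε → (q, dbb, CZ)
  read d, top C: go to p, push CC → (p, bb, CCZ)
  read b, top C: go to p, push ε → (p, b, CZ)
  read b, top C: go to p, push ε → (p, ε, Z)
  ε-move, top Z: go to q, push Z → (q, ε, Z)
All input consumed in state q with stack Z.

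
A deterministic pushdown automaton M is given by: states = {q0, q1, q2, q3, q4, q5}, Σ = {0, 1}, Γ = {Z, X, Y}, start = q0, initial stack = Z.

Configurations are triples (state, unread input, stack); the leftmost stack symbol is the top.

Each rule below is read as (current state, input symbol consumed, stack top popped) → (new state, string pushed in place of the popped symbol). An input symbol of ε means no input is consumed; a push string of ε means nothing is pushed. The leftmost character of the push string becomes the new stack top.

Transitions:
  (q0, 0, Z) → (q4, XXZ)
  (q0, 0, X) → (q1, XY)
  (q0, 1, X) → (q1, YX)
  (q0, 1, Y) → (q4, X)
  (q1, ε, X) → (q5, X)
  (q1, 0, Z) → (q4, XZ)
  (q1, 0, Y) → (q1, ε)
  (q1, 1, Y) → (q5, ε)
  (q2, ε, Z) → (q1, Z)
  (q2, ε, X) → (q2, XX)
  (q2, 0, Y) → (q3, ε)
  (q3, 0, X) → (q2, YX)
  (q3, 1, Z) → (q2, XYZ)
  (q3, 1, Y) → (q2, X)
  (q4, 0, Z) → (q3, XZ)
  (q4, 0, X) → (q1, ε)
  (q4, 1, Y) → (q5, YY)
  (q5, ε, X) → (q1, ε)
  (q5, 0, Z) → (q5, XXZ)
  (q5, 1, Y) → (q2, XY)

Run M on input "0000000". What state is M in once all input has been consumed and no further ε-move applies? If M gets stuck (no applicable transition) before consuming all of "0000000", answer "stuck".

(q0, 0000000, Z)
  read 0, top Z: go to q4, push XXZ → (q4, 000000, XXZ)
  read 0, top X: go to q1, push ε → (q1, 00000, XZ)
  ε-move, top X: go to q5, push X → (q5, 00000, XZ)
  ε-move, top X: go to q1, push ε → (q1, 00000, Z)
  read 0, top Z: go to q4, push XZ → (q4, 0000, XZ)
  read 0, top X: go to q1, push ε → (q1, 000, Z)
  read 0, top Z: go to q4, push XZ → (q4, 00, XZ)
  read 0, top X: go to q1, push ε → (q1, 0, Z)
  read 0, top Z: go to q4, push XZ → (q4, ε, XZ)
All input consumed; M is in state q4.

q4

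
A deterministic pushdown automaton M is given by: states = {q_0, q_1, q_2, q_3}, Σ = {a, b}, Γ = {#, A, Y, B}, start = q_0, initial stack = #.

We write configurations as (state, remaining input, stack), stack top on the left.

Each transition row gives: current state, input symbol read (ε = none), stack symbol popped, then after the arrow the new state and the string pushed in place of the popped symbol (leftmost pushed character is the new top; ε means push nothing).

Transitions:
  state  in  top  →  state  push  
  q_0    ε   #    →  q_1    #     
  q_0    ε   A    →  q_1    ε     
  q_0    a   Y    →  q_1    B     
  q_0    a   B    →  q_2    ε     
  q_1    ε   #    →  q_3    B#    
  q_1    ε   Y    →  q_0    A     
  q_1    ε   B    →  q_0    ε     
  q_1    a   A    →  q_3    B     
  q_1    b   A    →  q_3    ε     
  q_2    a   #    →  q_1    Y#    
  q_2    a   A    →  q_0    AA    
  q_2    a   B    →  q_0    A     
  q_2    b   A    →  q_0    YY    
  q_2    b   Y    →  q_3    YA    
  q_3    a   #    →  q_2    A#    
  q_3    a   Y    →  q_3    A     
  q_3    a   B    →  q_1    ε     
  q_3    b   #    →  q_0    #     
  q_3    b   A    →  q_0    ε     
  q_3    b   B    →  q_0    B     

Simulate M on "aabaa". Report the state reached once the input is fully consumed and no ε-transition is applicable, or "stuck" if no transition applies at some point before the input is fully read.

(q_0, aabaa, #)
  ε-move, top #: go to q_1, push # → (q_1, aabaa, #)
  ε-move, top #: go to q_3, push B# → (q_3, aabaa, B#)
  read a, top B: go to q_1, push ε → (q_1, abaa, #)
  ε-move, top #: go to q_3, push B# → (q_3, abaa, B#)
  read a, top B: go to q_1, push ε → (q_1, baa, #)
  ε-move, top #: go to q_3, push B# → (q_3, baa, B#)
  read b, top B: go to q_0, push B → (q_0, aa, B#)
  read a, top B: go to q_2, push ε → (q_2, a, #)
  read a, top #: go to q_1, push Y# → (q_1, ε, Y#)
  ε-move, top Y: go to q_0, push A → (q_0, ε, A#)
  ε-move, top A: go to q_1, push ε → (q_1, ε, #)
  ε-move, top #: go to q_3, push B# → (q_3, ε, B#)
All input consumed; M is in state q_3.

q_3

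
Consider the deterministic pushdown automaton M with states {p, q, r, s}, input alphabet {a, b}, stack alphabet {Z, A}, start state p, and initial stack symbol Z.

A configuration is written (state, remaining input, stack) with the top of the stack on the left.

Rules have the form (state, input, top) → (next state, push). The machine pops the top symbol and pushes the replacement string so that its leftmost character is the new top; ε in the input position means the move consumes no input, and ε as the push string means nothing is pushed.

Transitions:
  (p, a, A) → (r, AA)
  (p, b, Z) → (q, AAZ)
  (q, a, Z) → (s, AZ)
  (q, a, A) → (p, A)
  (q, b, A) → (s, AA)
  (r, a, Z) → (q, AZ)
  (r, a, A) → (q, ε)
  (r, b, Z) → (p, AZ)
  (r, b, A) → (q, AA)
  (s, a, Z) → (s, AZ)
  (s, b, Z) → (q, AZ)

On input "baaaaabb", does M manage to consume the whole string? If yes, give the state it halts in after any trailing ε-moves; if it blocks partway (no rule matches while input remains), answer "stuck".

(p, baaaaabb, Z)
  read b, top Z: go to q, push AAZ → (q, aaaaabb, AAZ)
  read a, top A: go to p, push A → (p, aaaabb, AAZ)
  read a, top A: go to r, push AA → (r, aaabb, AAAZ)
  read a, top A: go to q, push ε → (q, aabb, AAZ)
  read a, top A: go to p, push A → (p, abb, AAZ)
  read a, top A: go to r, push AA → (r, bb, AAAZ)
  read b, top A: go to q, push AA → (q, b, AAAAZ)
  read b, top A: go to s, push AA → (s, ε, AAAAAZ)
All input consumed; M is in state s.

s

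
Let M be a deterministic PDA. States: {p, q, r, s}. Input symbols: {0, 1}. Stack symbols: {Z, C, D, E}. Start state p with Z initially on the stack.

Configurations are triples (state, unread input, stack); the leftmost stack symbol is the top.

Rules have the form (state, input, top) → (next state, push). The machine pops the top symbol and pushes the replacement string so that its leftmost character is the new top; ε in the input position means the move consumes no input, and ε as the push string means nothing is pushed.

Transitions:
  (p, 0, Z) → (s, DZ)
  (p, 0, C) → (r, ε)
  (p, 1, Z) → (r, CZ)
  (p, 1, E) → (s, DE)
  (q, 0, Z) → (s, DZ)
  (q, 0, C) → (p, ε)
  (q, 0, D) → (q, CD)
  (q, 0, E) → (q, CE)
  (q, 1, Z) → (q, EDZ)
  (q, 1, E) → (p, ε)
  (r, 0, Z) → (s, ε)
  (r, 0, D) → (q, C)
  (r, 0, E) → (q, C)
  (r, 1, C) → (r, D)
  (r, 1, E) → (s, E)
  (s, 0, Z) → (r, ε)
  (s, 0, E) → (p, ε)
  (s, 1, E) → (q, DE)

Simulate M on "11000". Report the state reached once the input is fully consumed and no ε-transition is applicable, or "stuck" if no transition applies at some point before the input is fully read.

(p, 11000, Z)
  read 1, top Z: go to r, push CZ → (r, 1000, CZ)
  read 1, top C: go to r, push D → (r, 000, DZ)
  read 0, top D: go to q, push C → (q, 00, CZ)
  read 0, top C: go to p, push ε → (p, 0, Z)
  read 0, top Z: go to s, push DZ → (s, ε, DZ)
All input consumed; M is in state s.

s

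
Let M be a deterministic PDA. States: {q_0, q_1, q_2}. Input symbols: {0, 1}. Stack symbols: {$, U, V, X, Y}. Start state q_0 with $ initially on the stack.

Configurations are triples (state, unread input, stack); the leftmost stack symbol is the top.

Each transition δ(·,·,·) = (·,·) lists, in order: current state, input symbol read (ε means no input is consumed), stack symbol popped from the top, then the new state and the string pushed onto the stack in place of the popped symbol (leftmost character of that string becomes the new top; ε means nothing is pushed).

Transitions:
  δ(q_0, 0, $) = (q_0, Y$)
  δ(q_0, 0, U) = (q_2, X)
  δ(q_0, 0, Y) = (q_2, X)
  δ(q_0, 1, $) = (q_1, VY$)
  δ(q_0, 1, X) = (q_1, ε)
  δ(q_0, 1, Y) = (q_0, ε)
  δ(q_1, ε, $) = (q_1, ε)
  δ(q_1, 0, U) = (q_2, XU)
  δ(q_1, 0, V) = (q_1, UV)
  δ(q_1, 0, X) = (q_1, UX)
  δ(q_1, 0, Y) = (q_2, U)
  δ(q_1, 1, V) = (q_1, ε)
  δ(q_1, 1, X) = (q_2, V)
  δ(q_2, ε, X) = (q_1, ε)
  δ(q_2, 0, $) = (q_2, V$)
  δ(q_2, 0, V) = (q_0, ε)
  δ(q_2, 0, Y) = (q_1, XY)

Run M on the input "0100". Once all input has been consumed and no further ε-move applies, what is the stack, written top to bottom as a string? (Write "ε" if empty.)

ε

(q_0, 0100, $)
  read 0, top $: go to q_0, push Y$ → (q_0, 100, Y$)
  read 1, top Y: go to q_0, push ε → (q_0, 00, $)
  read 0, top $: go to q_0, push Y$ → (q_0, 0, Y$)
  read 0, top Y: go to q_2, push X → (q_2, ε, X$)
  ε-move, top X: go to q_1, push ε → (q_1, ε, $)
  ε-move, top $: go to q_1, push ε → (q_1, ε, ε)
All input consumed in state q_1 with stack ε.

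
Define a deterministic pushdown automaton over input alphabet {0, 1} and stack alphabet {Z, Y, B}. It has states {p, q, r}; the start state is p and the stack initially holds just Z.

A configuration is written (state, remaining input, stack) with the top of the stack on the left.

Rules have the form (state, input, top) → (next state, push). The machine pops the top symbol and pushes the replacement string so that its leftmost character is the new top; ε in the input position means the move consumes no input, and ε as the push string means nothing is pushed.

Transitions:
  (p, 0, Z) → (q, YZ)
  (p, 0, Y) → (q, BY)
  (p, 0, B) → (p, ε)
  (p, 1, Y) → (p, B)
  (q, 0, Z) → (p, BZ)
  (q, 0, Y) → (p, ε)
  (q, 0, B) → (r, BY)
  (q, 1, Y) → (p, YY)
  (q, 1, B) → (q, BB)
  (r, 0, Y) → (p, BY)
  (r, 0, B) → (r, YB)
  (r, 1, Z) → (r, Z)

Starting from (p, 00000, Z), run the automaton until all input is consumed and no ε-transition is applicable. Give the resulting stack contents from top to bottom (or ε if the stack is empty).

YZ

(p, 00000, Z) ⊢ (q, 0000, YZ) ⊢ (p, 000, Z) ⊢ (q, 00, YZ) ⊢ (p, 0, Z) ⊢ (q, ε, YZ)
All input consumed in state q with stack YZ.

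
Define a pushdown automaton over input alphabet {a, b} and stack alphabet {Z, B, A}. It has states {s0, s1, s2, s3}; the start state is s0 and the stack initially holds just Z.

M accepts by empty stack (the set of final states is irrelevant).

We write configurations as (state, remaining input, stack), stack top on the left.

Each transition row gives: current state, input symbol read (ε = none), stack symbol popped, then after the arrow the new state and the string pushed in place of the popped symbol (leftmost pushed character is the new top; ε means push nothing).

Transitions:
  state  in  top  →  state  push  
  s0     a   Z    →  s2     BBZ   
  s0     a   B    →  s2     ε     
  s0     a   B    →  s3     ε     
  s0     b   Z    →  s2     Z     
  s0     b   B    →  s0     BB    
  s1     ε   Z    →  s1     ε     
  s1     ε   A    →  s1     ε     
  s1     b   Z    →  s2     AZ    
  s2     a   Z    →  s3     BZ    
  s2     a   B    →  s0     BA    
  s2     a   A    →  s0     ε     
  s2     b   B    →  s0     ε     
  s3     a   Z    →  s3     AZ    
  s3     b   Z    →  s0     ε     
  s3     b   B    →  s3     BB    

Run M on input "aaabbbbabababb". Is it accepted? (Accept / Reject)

No computation consumes all input and empties the stack.

Reject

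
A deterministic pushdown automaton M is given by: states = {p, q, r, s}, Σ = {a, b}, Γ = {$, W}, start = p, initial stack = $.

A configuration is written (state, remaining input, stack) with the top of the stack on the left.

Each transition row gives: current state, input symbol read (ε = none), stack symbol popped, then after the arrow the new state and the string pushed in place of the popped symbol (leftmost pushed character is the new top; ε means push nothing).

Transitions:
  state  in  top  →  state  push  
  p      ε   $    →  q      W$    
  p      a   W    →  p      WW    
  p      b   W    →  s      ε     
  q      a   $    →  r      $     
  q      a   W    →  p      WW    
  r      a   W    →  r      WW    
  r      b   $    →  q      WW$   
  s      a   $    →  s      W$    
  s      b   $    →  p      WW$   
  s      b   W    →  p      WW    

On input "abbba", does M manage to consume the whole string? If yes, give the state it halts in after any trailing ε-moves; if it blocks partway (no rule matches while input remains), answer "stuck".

(p, abbba, $)
  ε-move, top $: go to q, push W$ → (q, abbba, W$)
  read a, top W: go to p, push WW → (p, bbba, WW$)
  read b, top W: go to s, push ε → (s, bba, W$)
  read b, top W: go to p, push WW → (p, ba, WW$)
  read b, top W: go to s, push ε → (s, a, W$)
No transition for (s, a, top W); M blocks with input a remaining.

stuck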